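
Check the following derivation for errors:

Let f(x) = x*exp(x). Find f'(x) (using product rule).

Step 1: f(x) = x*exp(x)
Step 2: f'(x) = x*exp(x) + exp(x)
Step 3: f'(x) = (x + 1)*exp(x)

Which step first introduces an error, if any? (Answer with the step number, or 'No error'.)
No error

All steps in this derivation are correct.
The final answer f'(x) = (x + 1)*exp(x) is valid.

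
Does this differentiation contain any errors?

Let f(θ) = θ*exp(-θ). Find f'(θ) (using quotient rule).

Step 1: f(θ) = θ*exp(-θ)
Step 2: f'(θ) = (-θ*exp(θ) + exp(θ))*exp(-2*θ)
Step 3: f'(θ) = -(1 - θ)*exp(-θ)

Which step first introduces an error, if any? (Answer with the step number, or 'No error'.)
Step 3

Step 3 is incorrect due to a sign flip.
The step shows: -(1 - θ)*exp(-θ)
The correct value should be: (1 - θ)*exp(-θ)

Explanation: The sign of the whole expression was flipped: the term (1 - θ)*exp(-θ) was incorrectly written as -(1 - θ)*exp(-θ)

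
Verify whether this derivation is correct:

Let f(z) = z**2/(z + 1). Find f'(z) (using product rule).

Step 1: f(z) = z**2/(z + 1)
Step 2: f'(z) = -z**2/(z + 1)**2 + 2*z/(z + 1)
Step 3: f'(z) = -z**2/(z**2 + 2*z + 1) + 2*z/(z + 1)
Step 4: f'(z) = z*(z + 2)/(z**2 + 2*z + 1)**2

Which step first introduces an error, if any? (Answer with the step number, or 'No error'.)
Step 4

Step 4 is incorrect due to a wrong exponent.
The step shows: z*(z + 2)/(z**2 + 2*z + 1)**2
The correct value should be: z*(z + 2)/(z**2 + 2*z + 1)

Explanation: The exponent -1 on z**2 + 2*z + 1 was incorrectly written as -2: the term z*(z + 2)/(z**2 + 2*z + 1) was incorrectly written as z*(z + 2)/(z**2 + 2*z + 1)**2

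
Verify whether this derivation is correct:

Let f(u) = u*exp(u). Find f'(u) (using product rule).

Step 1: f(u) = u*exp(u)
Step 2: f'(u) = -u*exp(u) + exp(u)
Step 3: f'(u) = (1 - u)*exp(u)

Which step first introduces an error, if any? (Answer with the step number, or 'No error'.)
Step 2

Step 2 is incorrect due to a sign flip.
The step shows: -u*exp(u) + exp(u)
The correct value should be: u*exp(u) + exp(u)

Explanation: The sign of one term was flipped: the term u*exp(u) was incorrectly written as -u*exp(u)
The later steps are derived from this incorrect expression, so the error originates in Step 2.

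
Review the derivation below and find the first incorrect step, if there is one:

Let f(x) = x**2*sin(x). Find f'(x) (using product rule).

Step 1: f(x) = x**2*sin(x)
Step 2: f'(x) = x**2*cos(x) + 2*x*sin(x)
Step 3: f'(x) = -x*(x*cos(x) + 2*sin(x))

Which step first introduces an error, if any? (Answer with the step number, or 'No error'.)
Step 3

Step 3 is incorrect due to a sign flip.
The step shows: -x*(x*cos(x) + 2*sin(x))
The correct value should be: x*(x*cos(x) + 2*sin(x))

Explanation: The sign of the whole expression was flipped: the term x*(x*cos(x) + 2*sin(x)) was incorrectly written as -x*(x*cos(x) + 2*sin(x))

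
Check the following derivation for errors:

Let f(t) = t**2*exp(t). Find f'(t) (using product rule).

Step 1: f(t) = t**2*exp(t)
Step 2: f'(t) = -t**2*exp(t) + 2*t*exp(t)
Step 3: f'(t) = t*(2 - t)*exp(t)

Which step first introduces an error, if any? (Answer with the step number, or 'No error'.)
Step 2

Step 2 is incorrect due to a sign flip.
The step shows: -t**2*exp(t) + 2*t*exp(t)
The correct value should be: t**2*exp(t) + 2*t*exp(t)

Explanation: The sign of one term was flipped: the term t**2*exp(t) was incorrectly written as -t**2*exp(t)
The later steps are derived from this incorrect expression, so the error originates in Step 2.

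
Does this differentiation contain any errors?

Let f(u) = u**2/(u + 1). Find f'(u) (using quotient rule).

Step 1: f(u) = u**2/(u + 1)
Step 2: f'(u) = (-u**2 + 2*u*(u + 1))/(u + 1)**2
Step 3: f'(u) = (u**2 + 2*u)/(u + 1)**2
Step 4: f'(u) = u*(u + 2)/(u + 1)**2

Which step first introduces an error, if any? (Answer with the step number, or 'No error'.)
No error

All steps in this derivation are correct.
The final answer f'(u) = u*(u + 2)/(u + 1)**2 is valid.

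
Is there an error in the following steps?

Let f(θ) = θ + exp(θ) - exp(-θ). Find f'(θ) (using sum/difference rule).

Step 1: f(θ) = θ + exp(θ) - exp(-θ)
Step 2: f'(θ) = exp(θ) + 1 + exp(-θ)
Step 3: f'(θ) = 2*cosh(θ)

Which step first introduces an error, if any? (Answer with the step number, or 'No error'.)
Step 3

Step 3 is incorrect due to a dropped term.
The step shows: 2*cosh(θ)
The correct value should be: 2*cosh(θ) + 1

Explanation: A term was dropped: the term 1 was incorrectly omitted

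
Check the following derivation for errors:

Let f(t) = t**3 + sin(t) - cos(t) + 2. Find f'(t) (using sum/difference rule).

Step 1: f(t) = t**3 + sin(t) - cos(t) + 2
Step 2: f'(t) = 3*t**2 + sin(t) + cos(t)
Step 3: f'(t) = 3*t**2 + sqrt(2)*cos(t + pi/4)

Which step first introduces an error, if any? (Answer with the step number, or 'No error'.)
Step 3

Step 3 is incorrect due to a wrong trig function.
The step shows: 3*t**2 + sqrt(2)*cos(t + pi/4)
The correct value should be: 3*t**2 + sqrt(2)*sin(t + pi/4)

Explanation: sin(t + pi/4) was incorrectly written as cos(t + pi/4): the term sqrt(2)*sin(t + pi/4) was incorrectly written as sqrt(2)*cos(t + pi/4)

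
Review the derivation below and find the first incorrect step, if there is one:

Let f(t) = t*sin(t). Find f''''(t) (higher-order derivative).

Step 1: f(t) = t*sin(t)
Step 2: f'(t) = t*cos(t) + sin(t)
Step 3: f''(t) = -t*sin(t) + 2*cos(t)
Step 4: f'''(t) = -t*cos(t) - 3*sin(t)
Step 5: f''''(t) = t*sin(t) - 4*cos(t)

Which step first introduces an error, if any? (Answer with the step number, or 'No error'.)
No error

All steps in this derivation are correct.
The final answer f''''(t) = t*sin(t) - 4*cos(t) is valid.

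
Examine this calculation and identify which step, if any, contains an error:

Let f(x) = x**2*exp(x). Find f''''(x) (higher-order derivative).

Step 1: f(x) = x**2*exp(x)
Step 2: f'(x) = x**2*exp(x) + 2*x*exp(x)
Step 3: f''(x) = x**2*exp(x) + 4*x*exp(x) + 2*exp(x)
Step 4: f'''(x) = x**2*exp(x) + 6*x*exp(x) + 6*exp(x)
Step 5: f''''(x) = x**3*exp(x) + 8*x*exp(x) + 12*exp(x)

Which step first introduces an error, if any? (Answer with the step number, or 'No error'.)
Step 5

Step 5 is incorrect due to a wrong exponent.
The step shows: x**3*exp(x) + 8*x*exp(x) + 12*exp(x)
The correct value should be: x**2*exp(x) + 8*x*exp(x) + 12*exp(x)

Explanation: The exponent 2 on x was incorrectly written as 3: the term x**2*exp(x) was incorrectly written as x**3*exp(x)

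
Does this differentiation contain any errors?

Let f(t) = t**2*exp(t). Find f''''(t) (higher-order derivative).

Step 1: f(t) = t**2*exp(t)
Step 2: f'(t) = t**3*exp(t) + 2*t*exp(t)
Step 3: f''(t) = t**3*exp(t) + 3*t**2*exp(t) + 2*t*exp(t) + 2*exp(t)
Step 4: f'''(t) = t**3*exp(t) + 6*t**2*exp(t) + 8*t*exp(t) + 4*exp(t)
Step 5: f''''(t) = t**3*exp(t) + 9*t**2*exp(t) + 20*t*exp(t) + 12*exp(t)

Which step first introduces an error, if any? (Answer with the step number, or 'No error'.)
Step 2

Step 2 is incorrect due to a wrong exponent.
The step shows: t**3*exp(t) + 2*t*exp(t)
The correct value should be: t**2*exp(t) + 2*t*exp(t)

Explanation: The exponent 2 on t was incorrectly written as 3: the term t**2*exp(t) was incorrectly written as t**3*exp(t)
The later steps are derived from this incorrect expression, so the error originates in Step 2.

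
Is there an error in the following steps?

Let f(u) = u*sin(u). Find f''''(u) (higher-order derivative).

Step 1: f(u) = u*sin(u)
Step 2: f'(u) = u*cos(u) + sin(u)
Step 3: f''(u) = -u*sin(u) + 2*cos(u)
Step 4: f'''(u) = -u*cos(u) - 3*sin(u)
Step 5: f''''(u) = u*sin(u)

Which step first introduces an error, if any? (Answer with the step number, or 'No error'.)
Step 5

Step 5 is incorrect due to a dropped term.
The step shows: u*sin(u)
The correct value should be: u*sin(u) - 4*cos(u)

Explanation: A term was dropped: the term -4*cos(u) was incorrectly omitted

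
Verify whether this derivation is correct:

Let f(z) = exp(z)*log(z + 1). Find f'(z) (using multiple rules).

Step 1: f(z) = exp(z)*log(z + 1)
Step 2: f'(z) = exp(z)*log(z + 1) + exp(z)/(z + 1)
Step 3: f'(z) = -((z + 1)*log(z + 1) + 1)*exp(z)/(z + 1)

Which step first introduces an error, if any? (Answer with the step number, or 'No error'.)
Step 3

Step 3 is incorrect due to a sign flip.
The step shows: -((z + 1)*log(z + 1) + 1)*exp(z)/(z + 1)
The correct value should be: ((z + 1)*log(z + 1) + 1)*exp(z)/(z + 1)

Explanation: The sign of the whole expression was flipped: the term ((z + 1)*log(z + 1) + 1)*exp(z)/(z + 1) was incorrectly written as -((z + 1)*log(z + 1) + 1)*exp(z)/(z + 1)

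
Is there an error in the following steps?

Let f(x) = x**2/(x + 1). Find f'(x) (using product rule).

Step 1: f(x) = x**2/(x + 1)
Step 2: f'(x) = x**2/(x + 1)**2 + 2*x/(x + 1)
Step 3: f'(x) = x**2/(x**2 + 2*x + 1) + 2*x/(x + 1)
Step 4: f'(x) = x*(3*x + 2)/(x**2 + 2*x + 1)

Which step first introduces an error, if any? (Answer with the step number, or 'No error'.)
Step 2

Step 2 is incorrect due to a sign flip.
The step shows: x**2/(x + 1)**2 + 2*x/(x + 1)
The correct value should be: -x**2/(x + 1)**2 + 2*x/(x + 1)

Explanation: The sign of one term was flipped: the term -x**2/(x + 1)**2 was incorrectly written as x**2/(x + 1)**2
The later steps are derived from this incorrect expression, so the error originates in Step 2.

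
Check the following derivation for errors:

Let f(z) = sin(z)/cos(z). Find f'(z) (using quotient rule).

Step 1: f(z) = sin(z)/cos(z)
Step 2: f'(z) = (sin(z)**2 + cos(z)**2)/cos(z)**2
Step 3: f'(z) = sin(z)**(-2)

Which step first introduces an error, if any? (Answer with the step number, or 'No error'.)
Step 3

Step 3 is incorrect due to a wrong trig function.
The step shows: sin(z)**(-2)
The correct value should be: cos(z)**(-2)

Explanation: cos(z) was incorrectly written as sin(z): the term cos(z)**(-2) was incorrectly written as sin(z)**(-2)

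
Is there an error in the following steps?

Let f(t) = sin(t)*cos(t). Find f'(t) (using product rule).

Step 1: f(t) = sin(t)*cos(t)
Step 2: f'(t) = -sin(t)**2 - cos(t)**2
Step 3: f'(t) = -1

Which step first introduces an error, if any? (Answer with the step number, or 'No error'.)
Step 2

Step 2 is incorrect due to a sign flip.
The step shows: -sin(t)**2 - cos(t)**2
The correct value should be: -sin(t)**2 + cos(t)**2

Explanation: The sign of one term was flipped: the term cos(t)**2 was incorrectly written as -cos(t)**2
The later steps are derived from this incorrect expression, so the error originates in Step 2.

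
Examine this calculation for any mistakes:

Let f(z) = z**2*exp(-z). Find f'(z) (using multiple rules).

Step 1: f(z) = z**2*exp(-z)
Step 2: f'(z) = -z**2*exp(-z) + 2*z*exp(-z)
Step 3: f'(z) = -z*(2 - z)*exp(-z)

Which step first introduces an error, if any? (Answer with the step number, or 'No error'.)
Step 3

Step 3 is incorrect due to a sign flip.
The step shows: -z*(2 - z)*exp(-z)
The correct value should be: z*(2 - z)*exp(-z)

Explanation: The sign of the whole expression was flipped: the term z*(2 - z)*exp(-z) was incorrectly written as -z*(2 - z)*exp(-z)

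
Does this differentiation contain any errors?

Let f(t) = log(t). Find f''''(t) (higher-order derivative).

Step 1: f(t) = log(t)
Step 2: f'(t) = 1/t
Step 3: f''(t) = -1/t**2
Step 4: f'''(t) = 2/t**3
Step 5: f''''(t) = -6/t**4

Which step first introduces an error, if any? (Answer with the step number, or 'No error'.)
No error

All steps in this derivation are correct.
The final answer f''''(t) = -6/t**4 is valid.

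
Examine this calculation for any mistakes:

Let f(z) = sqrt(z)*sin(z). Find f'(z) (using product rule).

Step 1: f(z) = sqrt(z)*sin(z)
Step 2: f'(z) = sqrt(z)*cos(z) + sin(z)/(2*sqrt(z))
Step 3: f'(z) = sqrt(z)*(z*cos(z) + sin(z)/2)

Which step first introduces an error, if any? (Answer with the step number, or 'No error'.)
Step 3

Step 3 is incorrect due to a wrong exponent.
The step shows: sqrt(z)*(z*cos(z) + sin(z)/2)
The correct value should be: (z*cos(z) + sin(z)/2)/sqrt(z)

Explanation: The exponent -1/2 on z was incorrectly written as 1/2: the term (z*cos(z) + sin(z)/2)/sqrt(z) was incorrectly written as sqrt(z)*(z*cos(z) + sin(z)/2)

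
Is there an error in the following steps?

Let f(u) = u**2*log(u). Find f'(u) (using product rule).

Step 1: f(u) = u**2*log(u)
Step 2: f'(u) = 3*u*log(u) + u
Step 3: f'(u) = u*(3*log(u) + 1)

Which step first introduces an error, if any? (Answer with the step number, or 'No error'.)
Step 2

Step 2 is incorrect due to a wrong coefficient.
The step shows: 3*u*log(u) + u
The correct value should be: 2*u*log(u) + u

Explanation: The coefficient 2 was incorrectly written as 3: the term 2*u*log(u) was incorrectly written as 3*u*log(u)
The later steps are derived from this incorrect expression, so the error originates in Step 2.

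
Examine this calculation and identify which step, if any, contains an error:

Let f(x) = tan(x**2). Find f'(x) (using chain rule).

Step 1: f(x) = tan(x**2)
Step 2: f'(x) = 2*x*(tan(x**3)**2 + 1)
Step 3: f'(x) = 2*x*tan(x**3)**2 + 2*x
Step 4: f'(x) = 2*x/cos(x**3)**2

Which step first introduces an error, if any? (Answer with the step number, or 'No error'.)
Step 2

Step 2 is incorrect due to a wrong exponent.
The step shows: 2*x*(tan(x**3)**2 + 1)
The correct value should be: 2*x*(tan(x**2)**2 + 1)

Explanation: The exponent 2 on x was incorrectly written as 3: the term 2*x*(tan(x**2)**2 + 1) was incorrectly written as 2*x*(tan(x**3)**2 + 1)
The later steps are derived from this incorrect expression, so the error originates in Step 2.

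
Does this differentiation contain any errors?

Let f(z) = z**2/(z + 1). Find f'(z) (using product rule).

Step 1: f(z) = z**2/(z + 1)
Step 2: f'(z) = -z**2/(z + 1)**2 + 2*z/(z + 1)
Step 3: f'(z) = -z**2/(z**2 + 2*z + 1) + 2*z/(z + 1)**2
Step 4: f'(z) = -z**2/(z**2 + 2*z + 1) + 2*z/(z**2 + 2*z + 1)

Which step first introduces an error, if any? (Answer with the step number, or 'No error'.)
Step 3

Step 3 is incorrect due to a wrong exponent.
The step shows: -z**2/(z**2 + 2*z + 1) + 2*z/(z + 1)**2
The correct value should be: -z**2/(z**2 + 2*z + 1) + 2*z/(z + 1)

Explanation: The exponent -1 on z + 1 was incorrectly written as -2: the term 2*z/(z + 1) was incorrectly written as 2*z/(z + 1)**2
The later steps are derived from this incorrect expression, so the error originates in Step 3.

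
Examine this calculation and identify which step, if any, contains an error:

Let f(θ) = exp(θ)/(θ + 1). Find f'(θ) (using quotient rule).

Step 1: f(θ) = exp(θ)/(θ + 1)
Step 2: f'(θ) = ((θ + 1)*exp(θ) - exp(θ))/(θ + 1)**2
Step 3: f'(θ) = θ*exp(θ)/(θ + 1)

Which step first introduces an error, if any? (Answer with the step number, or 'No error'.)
Step 3

Step 3 is incorrect due to a wrong exponent.
The step shows: θ*exp(θ)/(θ + 1)
The correct value should be: θ*exp(θ)/(θ + 1)**2

Explanation: The exponent -2 on θ + 1 was incorrectly written as -1: the term θ*exp(θ)/(θ + 1)**2 was incorrectly written as θ*exp(θ)/(θ + 1)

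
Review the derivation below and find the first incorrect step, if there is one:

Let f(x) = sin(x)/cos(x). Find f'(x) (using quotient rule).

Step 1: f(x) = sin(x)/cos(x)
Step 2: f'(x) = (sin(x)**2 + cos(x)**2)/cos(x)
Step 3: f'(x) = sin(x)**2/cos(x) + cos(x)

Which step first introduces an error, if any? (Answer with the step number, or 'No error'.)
Step 2

Step 2 is incorrect due to a wrong exponent.
The step shows: (sin(x)**2 + cos(x)**2)/cos(x)
The correct value should be: (sin(x)**2 + cos(x)**2)/cos(x)**2

Explanation: The exponent -2 on cos(x) was incorrectly written as -1: the term (sin(x)**2 + cos(x)**2)/cos(x)**2 was incorrectly written as (sin(x)**2 + cos(x)**2)/cos(x)
The later steps are derived from this incorrect expression, so the error originates in Step 2.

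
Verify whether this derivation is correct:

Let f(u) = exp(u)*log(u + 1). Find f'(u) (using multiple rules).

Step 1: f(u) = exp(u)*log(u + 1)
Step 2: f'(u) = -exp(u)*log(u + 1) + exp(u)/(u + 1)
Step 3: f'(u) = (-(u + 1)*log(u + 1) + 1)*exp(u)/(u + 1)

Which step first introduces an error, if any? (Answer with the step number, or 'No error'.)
Step 2

Step 2 is incorrect due to a sign flip.
The step shows: -exp(u)*log(u + 1) + exp(u)/(u + 1)
The correct value should be: exp(u)*log(u + 1) + exp(u)/(u + 1)

Explanation: The sign of one term was flipped: the term exp(u)*log(u + 1) was incorrectly written as -exp(u)*log(u + 1)
The later steps are derived from this incorrect expression, so the error originates in Step 2.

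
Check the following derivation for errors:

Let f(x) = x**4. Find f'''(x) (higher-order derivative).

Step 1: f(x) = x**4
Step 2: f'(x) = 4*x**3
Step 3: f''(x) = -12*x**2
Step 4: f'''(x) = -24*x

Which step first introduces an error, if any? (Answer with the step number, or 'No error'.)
Step 3

Step 3 is incorrect due to a sign flip.
The step shows: -12*x**2
The correct value should be: 12*x**2

Explanation: The sign of the whole expression was flipped: the term 12*x**2 was incorrectly written as -12*x**2
The later steps are derived from this incorrect expression, so the error originates in Step 3.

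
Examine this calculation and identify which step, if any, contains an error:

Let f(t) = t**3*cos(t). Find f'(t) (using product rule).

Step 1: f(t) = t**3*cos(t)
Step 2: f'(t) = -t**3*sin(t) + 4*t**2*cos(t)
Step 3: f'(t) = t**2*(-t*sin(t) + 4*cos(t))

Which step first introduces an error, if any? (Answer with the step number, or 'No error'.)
Step 2

Step 2 is incorrect due to a wrong coefficient.
The step shows: -t**3*sin(t) + 4*t**2*cos(t)
The correct value should be: -t**3*sin(t) + 3*t**2*cos(t)

Explanation: The coefficient 3 was incorrectly written as 4: the term 3*t**2*cos(t) was incorrectly written as 4*t**2*cos(t)
The later steps are derived from this incorrect expression, so the error originates in Step 2.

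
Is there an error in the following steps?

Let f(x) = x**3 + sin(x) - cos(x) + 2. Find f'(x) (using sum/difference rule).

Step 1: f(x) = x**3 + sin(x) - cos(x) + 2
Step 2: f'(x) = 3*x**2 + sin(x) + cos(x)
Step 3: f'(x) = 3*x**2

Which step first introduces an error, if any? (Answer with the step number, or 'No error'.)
Step 3

Step 3 is incorrect due to a dropped term.
The step shows: 3*x**2
The correct value should be: 3*x**2 + sqrt(2)*sin(x + pi/4)

Explanation: A term was dropped: the term sqrt(2)*sin(x + pi/4) was incorrectly omitted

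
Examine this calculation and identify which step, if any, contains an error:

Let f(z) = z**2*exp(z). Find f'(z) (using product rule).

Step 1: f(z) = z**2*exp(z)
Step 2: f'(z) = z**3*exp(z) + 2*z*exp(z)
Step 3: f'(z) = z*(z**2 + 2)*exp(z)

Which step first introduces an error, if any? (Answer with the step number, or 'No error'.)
Step 2

Step 2 is incorrect due to a wrong exponent.
The step shows: z**3*exp(z) + 2*z*exp(z)
The correct value should be: z**2*exp(z) + 2*z*exp(z)

Explanation: The exponent 2 on z was incorrectly written as 3: the term z**2*exp(z) was incorrectly written as z**3*exp(z)
The later steps are derived from this incorrect expression, so the error originates in Step 2.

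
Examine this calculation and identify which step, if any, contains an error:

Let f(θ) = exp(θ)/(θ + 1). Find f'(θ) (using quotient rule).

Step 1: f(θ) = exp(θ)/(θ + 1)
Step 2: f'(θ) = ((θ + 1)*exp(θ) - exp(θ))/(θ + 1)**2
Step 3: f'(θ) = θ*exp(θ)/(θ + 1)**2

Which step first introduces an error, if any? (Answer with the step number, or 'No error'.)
No error

All steps in this derivation are correct.
The final answer f'(θ) = θ*exp(θ)/(θ + 1)**2 is valid.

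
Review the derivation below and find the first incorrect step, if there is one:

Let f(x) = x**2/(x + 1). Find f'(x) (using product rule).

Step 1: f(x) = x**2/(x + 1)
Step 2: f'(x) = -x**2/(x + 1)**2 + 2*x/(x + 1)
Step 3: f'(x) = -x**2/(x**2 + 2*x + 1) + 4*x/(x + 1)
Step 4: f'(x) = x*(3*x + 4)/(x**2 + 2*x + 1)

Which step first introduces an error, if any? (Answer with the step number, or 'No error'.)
Step 3

Step 3 is incorrect due to a wrong coefficient.
The step shows: -x**2/(x**2 + 2*x + 1) + 4*x/(x + 1)
The correct value should be: -x**2/(x**2 + 2*x + 1) + 2*x/(x + 1)

Explanation: The coefficient 2 was incorrectly written as 4: the term 2*x/(x + 1) was incorrectly written as 4*x/(x + 1)
The later steps are derived from this incorrect expression, so the error originates in Step 3.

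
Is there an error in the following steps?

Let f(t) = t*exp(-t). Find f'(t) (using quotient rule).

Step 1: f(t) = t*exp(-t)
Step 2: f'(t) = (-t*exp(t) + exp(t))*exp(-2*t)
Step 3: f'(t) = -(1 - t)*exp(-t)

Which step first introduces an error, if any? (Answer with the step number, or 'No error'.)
Step 3

Step 3 is incorrect due to a sign flip.
The step shows: -(1 - t)*exp(-t)
The correct value should be: (1 - t)*exp(-t)

Explanation: The sign of the whole expression was flipped: the term (1 - t)*exp(-t) was incorrectly written as -(1 - t)*exp(-t)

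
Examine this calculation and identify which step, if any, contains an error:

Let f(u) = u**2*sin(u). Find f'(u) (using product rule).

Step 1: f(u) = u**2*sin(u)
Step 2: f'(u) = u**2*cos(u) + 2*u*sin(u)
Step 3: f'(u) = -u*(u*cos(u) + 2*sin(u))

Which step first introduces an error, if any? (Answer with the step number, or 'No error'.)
Step 3

Step 3 is incorrect due to a sign flip.
The step shows: -u*(u*cos(u) + 2*sin(u))
The correct value should be: u*(u*cos(u) + 2*sin(u))

Explanation: The sign of the whole expression was flipped: the term u*(u*cos(u) + 2*sin(u)) was incorrectly written as -u*(u*cos(u) + 2*sin(u))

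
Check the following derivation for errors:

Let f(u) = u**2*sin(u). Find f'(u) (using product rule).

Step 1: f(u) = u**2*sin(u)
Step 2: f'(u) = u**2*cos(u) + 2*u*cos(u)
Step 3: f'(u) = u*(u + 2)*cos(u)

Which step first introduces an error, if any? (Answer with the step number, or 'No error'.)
Step 2

Step 2 is incorrect due to a wrong trig function.
The step shows: u**2*cos(u) + 2*u*cos(u)
The correct value should be: u**2*cos(u) + 2*u*sin(u)

Explanation: sin(u) was incorrectly written as cos(u): the term 2*u*sin(u) was incorrectly written as 2*u*cos(u)
The later steps are derived from this incorrect expression, so the error originates in Step 2.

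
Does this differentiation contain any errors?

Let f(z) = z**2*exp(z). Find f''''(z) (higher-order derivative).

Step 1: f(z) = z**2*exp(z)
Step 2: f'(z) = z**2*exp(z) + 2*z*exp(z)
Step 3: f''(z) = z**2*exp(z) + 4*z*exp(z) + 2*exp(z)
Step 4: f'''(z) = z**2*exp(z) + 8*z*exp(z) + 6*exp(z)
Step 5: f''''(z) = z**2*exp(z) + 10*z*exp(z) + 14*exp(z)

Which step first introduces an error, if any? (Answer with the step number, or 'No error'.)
Step 4

Step 4 is incorrect due to a wrong coefficient.
The step shows: z**2*exp(z) + 8*z*exp(z) + 6*exp(z)
The correct value should be: z**2*exp(z) + 6*z*exp(z) + 6*exp(z)

Explanation: The coefficient 6 was incorrectly written as 8: the term 6*z*exp(z) was incorrectly written as 8*z*exp(z)
The later steps are derived from this incorrect expression, so the error originates in Step 4.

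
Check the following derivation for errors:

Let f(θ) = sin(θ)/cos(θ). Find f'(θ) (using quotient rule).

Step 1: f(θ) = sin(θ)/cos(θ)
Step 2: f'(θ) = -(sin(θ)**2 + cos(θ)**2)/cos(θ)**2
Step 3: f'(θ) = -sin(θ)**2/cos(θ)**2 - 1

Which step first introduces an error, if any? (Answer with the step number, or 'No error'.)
Step 2

Step 2 is incorrect due to a sign flip.
The step shows: -(sin(θ)**2 + cos(θ)**2)/cos(θ)**2
The correct value should be: (sin(θ)**2 + cos(θ)**2)/cos(θ)**2

Explanation: The sign of the whole expression was flipped: the term (sin(θ)**2 + cos(θ)**2)/cos(θ)**2 was incorrectly written as -(sin(θ)**2 + cos(θ)**2)/cos(θ)**2
The later steps are derived from this incorrect expression, so the error originates in Step 2.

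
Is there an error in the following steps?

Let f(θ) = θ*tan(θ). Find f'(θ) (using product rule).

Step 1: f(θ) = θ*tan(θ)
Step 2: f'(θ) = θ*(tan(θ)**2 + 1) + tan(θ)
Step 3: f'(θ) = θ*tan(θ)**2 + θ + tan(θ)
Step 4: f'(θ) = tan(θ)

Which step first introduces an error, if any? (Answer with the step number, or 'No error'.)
Step 4

Step 4 is incorrect due to a dropped term.
The step shows: tan(θ)
The correct value should be: θ/cos(θ)**2 + tan(θ)

Explanation: A term was dropped: the term θ/cos(θ)**2 was incorrectly omitted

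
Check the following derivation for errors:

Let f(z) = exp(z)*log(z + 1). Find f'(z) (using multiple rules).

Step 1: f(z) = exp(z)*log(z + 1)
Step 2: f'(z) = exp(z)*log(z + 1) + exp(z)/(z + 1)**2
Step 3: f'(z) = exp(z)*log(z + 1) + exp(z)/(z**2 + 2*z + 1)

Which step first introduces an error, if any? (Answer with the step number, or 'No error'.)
Step 2

Step 2 is incorrect due to a wrong exponent.
The step shows: exp(z)*log(z + 1) + exp(z)/(z + 1)**2
The correct value should be: exp(z)*log(z + 1) + exp(z)/(z + 1)

Explanation: The exponent -1 on z + 1 was incorrectly written as -2: the term exp(z)/(z + 1) was incorrectly written as exp(z)/(z + 1)**2
The later steps are derived from this incorrect expression, so the error originates in Step 2.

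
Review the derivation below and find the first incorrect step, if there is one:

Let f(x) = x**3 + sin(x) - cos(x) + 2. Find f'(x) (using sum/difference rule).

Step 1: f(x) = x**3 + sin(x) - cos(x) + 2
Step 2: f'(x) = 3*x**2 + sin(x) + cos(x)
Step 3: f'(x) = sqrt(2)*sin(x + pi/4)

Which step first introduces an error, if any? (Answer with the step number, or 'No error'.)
Step 3

Step 3 is incorrect due to a dropped term.
The step shows: sqrt(2)*sin(x + pi/4)
The correct value should be: 3*x**2 + sqrt(2)*sin(x + pi/4)

Explanation: A term was dropped: the term 3*x**2 was incorrectly omitted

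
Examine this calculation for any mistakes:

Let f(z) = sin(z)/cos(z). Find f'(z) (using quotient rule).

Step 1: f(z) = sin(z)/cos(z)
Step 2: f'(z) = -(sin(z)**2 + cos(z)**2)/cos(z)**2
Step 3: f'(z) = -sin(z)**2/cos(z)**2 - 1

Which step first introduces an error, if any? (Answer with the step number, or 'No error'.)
Step 2

Step 2 is incorrect due to a sign flip.
The step shows: -(sin(z)**2 + cos(z)**2)/cos(z)**2
The correct value should be: (sin(z)**2 + cos(z)**2)/cos(z)**2

Explanation: The sign of the whole expression was flipped: the term (sin(z)**2 + cos(z)**2)/cos(z)**2 was incorrectly written as -(sin(z)**2 + cos(z)**2)/cos(z)**2
The later steps are derived from this incorrect expression, so the error originates in Step 2.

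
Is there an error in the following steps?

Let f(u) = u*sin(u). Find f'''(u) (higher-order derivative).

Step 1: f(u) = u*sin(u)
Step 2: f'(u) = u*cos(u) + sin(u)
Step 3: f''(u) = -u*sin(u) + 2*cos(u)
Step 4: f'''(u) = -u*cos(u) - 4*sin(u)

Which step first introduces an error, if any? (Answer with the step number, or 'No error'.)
Step 4

Step 4 is incorrect due to a wrong coefficient.
The step shows: -u*cos(u) - 4*sin(u)
The correct value should be: -u*cos(u) - 3*sin(u)

Explanation: The coefficient -3 was incorrectly written as -4: the term -3*sin(u) was incorrectly written as -4*sin(u)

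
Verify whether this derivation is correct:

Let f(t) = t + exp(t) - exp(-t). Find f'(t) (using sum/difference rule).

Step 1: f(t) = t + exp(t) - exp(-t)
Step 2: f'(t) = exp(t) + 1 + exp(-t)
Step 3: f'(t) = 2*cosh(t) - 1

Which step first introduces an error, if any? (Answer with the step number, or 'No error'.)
Step 3

Step 3 is incorrect due to a sign flip.
The step shows: 2*cosh(t) - 1
The correct value should be: 2*cosh(t) + 1

Explanation: The sign of one term was flipped: the term 1 was incorrectly written as -1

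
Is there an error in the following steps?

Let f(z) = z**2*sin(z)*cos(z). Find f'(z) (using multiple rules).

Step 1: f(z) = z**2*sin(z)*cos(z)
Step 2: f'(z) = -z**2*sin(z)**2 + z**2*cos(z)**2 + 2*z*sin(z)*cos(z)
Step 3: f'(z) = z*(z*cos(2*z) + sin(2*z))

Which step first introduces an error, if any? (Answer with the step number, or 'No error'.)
No error

All steps in this derivation are correct.
The final answer f'(z) = z*(z*cos(2*z) + sin(2*z)) is valid.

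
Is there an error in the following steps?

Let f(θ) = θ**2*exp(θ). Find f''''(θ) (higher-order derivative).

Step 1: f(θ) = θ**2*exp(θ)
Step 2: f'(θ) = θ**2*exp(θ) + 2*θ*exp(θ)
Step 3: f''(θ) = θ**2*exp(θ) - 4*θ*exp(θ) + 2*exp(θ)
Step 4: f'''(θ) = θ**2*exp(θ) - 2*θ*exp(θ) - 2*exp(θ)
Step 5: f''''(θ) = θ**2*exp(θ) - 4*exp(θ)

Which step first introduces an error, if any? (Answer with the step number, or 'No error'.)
Step 3

Step 3 is incorrect due to a sign flip.
The step shows: θ**2*exp(θ) - 4*θ*exp(θ) + 2*exp(θ)
The correct value should be: θ**2*exp(θ) + 4*θ*exp(θ) + 2*exp(θ)

Explanation: The sign of one term was flipped: the term 4*θ*exp(θ) was incorrectly written as -4*θ*exp(θ)
The later steps are derived from this incorrect expression, so the error originates in Step 3.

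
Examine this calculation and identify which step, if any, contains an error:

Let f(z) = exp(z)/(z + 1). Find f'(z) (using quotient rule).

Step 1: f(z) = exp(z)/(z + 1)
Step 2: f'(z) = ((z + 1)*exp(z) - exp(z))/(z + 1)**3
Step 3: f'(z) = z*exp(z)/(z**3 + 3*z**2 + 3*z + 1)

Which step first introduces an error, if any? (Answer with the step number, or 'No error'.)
Step 2

Step 2 is incorrect due to a wrong exponent.
The step shows: ((z + 1)*exp(z) - exp(z))/(z + 1)**3
The correct value should be: ((z + 1)*exp(z) - exp(z))/(z + 1)**2

Explanation: The exponent -2 on z + 1 was incorrectly written as -3: the term ((z + 1)*exp(z) - exp(z))/(z + 1)**2 was incorrectly written as ((z + 1)*exp(z) - exp(z))/(z + 1)**3
The later steps are derived from this incorrect expression, so the error originates in Step 2.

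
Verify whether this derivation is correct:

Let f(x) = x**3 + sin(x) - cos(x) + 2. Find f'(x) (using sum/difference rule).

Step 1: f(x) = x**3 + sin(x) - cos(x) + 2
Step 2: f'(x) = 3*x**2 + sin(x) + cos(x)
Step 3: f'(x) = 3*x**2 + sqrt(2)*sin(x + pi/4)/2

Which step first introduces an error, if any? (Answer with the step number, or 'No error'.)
Step 3

Step 3 is incorrect due to a wrong exponent.
The step shows: 3*x**2 + sqrt(2)*sin(x + pi/4)/2
The correct value should be: 3*x**2 + sqrt(2)*sin(x + pi/4)

Explanation: The exponent 1/2 on 2 was incorrectly written as -1/2: the term sqrt(2)*sin(x + pi/4) was incorrectly written as sqrt(2)*sin(x + pi/4)/2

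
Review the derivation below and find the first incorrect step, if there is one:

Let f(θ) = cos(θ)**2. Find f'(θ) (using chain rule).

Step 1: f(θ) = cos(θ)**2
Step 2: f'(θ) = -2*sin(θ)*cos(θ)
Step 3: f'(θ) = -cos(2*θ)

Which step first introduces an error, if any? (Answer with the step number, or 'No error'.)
Step 3

Step 3 is incorrect due to a wrong trig function.
The step shows: -cos(2*θ)
The correct value should be: -sin(2*θ)

Explanation: sin(2*θ) was incorrectly written as cos(2*θ): the term -sin(2*θ) was incorrectly written as -cos(2*θ)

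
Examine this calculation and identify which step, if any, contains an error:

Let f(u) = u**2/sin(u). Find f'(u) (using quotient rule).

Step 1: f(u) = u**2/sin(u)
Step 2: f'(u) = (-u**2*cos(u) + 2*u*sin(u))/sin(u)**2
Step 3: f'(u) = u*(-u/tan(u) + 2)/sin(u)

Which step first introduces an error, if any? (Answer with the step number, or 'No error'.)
No error

All steps in this derivation are correct.
The final answer f'(u) = u*(-u/tan(u) + 2)/sin(u) is valid.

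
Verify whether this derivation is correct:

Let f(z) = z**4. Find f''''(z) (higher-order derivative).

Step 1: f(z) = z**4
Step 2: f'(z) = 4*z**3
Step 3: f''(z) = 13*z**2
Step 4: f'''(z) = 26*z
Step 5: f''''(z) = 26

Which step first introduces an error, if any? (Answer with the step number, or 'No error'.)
Step 3

Step 3 is incorrect due to a wrong coefficient.
The step shows: 13*z**2
The correct value should be: 12*z**2

Explanation: The coefficient 12 was incorrectly written as 13: the term 12*z**2 was incorrectly written as 13*z**2
The later steps are derived from this incorrect expression, so the error originates in Step 3.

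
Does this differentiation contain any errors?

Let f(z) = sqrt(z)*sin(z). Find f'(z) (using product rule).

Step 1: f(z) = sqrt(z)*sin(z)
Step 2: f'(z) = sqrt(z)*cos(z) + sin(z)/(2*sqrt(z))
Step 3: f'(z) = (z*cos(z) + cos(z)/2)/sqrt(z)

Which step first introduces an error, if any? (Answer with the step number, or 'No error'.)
Step 3

Step 3 is incorrect due to a wrong trig function.
The step shows: (z*cos(z) + cos(z)/2)/sqrt(z)
The correct value should be: (z*cos(z) + sin(z)/2)/sqrt(z)

Explanation: sin(z) was incorrectly written as cos(z): the term (z*cos(z) + sin(z)/2)/sqrt(z) was incorrectly written as (z*cos(z) + cos(z)/2)/sqrt(z)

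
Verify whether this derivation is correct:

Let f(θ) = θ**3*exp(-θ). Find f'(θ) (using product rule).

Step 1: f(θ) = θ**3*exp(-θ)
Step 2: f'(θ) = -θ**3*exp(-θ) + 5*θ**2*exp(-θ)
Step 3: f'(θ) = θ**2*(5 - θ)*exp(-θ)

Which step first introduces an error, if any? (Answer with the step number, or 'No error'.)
Step 2

Step 2 is incorrect due to a wrong coefficient.
The step shows: -θ**3*exp(-θ) + 5*θ**2*exp(-θ)
The correct value should be: -θ**3*exp(-θ) + 3*θ**2*exp(-θ)

Explanation: The coefficient 3 was incorrectly written as 5: the term 3*θ**2*exp(-θ) was incorrectly written as 5*θ**2*exp(-θ)
The later steps are derived from this incorrect expression, so the error originates in Step 2.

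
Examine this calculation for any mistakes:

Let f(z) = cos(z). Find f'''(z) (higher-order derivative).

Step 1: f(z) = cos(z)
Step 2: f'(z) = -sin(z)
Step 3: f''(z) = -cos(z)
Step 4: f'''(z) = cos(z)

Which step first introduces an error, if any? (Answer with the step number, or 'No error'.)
Step 4

Step 4 is incorrect due to a wrong trig function.
The step shows: cos(z)
The correct value should be: sin(z)

Explanation: sin(z) was incorrectly written as cos(z): the term sin(z) was incorrectly written as cos(z)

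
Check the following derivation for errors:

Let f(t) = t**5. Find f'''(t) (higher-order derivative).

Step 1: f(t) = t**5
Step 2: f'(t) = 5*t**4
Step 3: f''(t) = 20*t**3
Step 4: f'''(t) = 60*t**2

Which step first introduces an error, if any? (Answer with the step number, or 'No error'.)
No error

All steps in this derivation are correct.
The final answer f'''(t) = 60*t**2 is valid.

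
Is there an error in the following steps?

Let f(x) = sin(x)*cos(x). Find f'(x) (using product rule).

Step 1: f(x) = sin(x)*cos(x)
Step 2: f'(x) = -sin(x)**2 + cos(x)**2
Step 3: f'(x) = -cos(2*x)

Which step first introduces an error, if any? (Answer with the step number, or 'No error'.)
Step 3

Step 3 is incorrect due to a sign flip.
The step shows: -cos(2*x)
The correct value should be: cos(2*x)

Explanation: The sign of the whole expression was flipped: the term cos(2*x) was incorrectly written as -cos(2*x)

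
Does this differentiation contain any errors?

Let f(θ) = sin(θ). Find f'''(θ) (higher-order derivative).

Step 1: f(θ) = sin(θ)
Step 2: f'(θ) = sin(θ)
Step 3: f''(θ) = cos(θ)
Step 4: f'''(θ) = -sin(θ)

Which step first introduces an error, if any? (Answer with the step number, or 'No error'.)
Step 2

Step 2 is incorrect due to a wrong trig function.
The step shows: sin(θ)
The correct value should be: cos(θ)

Explanation: cos(θ) was incorrectly written as sin(θ): the term cos(θ) was incorrectly written as sin(θ)
The later steps are derived from this incorrect expression, so the error originates in Step 2.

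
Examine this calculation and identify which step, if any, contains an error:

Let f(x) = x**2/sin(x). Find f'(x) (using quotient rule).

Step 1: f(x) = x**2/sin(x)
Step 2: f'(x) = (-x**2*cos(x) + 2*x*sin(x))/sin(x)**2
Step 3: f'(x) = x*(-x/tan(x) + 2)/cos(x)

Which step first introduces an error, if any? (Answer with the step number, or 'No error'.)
Step 3

Step 3 is incorrect due to a wrong trig function.
The step shows: x*(-x/tan(x) + 2)/cos(x)
The correct value should be: x*(-x/tan(x) + 2)/sin(x)

Explanation: sin(x) was incorrectly written as cos(x): the term x*(-x/tan(x) + 2)/sin(x) was incorrectly written as x*(-x/tan(x) + 2)/cos(x)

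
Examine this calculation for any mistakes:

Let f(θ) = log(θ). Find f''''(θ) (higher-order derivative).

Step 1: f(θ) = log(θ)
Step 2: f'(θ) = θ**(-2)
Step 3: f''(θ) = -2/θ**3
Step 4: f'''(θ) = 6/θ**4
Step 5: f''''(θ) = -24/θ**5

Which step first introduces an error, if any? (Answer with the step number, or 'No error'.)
Step 2

Step 2 is incorrect due to a wrong exponent.
The step shows: θ**(-2)
The correct value should be: 1/θ

Explanation: The exponent -1 on θ was incorrectly written as -2: the term 1/θ was incorrectly written as θ**(-2)
The later steps are derived from this incorrect expression, so the error originates in Step 2.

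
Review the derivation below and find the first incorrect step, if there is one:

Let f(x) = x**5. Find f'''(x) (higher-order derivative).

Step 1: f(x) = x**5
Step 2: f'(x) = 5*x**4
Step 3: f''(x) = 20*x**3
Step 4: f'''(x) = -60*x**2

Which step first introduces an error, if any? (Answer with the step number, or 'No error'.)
Step 4

Step 4 is incorrect due to a sign flip.
The step shows: -60*x**2
The correct value should be: 60*x**2

Explanation: The sign of the whole expression was flipped: the term 60*x**2 was incorrectly written as -60*x**2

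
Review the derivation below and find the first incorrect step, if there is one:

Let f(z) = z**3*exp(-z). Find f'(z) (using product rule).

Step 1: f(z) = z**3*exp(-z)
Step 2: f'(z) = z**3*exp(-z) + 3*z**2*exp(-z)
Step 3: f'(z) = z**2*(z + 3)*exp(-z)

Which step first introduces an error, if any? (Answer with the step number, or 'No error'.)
Step 2

Step 2 is incorrect due to a sign flip.
The step shows: z**3*exp(-z) + 3*z**2*exp(-z)
The correct value should be: -z**3*exp(-z) + 3*z**2*exp(-z)

Explanation: The sign of one term was flipped: the term -z**3*exp(-z) was incorrectly written as z**3*exp(-z)
The later steps are derived from this incorrect expression, so the error originates in Step 2.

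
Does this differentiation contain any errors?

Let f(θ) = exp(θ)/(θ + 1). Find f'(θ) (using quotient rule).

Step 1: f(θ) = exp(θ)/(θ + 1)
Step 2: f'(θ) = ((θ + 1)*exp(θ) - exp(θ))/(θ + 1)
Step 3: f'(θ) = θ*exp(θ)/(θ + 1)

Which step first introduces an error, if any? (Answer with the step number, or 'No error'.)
Step 2

Step 2 is incorrect due to a wrong exponent.
The step shows: ((θ + 1)*exp(θ) - exp(θ))/(θ + 1)
The correct value should be: ((θ + 1)*exp(θ) - exp(θ))/(θ + 1)**2

Explanation: The exponent -2 on θ + 1 was incorrectly written as -1: the term ((θ + 1)*exp(θ) - exp(θ))/(θ + 1)**2 was incorrectly written as ((θ + 1)*exp(θ) - exp(θ))/(θ + 1)
The later steps are derived from this incorrect expression, so the error originates in Step 2.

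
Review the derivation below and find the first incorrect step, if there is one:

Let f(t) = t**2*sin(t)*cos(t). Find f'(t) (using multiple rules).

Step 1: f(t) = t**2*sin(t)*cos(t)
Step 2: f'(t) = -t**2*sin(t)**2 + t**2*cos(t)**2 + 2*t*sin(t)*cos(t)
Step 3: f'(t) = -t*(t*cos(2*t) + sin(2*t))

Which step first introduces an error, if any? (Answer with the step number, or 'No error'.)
Step 3

Step 3 is incorrect due to a sign flip.
The step shows: -t*(t*cos(2*t) + sin(2*t))
The correct value should be: t*(t*cos(2*t) + sin(2*t))

Explanation: The sign of the whole expression was flipped: the term t*(t*cos(2*t) + sin(2*t)) was incorrectly written as -t*(t*cos(2*t) + sin(2*t))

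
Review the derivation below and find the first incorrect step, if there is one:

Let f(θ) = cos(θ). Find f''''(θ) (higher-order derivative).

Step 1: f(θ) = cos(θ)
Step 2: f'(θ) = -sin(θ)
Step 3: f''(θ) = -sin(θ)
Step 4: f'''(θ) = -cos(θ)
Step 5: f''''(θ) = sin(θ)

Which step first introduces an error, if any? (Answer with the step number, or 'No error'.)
Step 3

Step 3 is incorrect due to a wrong trig function.
The step shows: -sin(θ)
The correct value should be: -cos(θ)

Explanation: cos(θ) was incorrectly written as sin(θ): the term -cos(θ) was incorrectly written as -sin(θ)
The later steps are derived from this incorrect expression, so the error originates in Step 3.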